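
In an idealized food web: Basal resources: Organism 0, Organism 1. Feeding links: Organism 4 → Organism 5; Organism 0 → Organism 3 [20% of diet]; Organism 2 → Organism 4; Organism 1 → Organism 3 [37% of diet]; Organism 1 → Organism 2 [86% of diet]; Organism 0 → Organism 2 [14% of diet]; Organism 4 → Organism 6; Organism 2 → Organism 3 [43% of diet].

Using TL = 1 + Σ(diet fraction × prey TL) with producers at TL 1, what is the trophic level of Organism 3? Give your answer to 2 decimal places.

Organism 2: 1 + (0.14×1 + 0.86×1) = 2
Organism 3: 1 + (0.43×2 + 0.37×1 + 0.2×1) = 2.43
Organism 4: 1 + 2 = 3
Organism 5: 1 + 3 = 4
Organism 6: 1 + 3 = 4

2.43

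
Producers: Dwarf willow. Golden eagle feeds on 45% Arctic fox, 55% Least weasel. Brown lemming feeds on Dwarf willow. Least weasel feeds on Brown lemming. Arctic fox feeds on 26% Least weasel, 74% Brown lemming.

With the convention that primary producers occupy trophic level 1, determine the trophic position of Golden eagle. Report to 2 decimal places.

4.12

Brown lemming: 1 + 1 = 2
Least weasel: 1 + 2 = 3
Arctic fox: 1 + (0.26×3 + 0.74×2) = 3.26
Golden eagle: 1 + (0.45×3.26 + 0.55×3) = 4.117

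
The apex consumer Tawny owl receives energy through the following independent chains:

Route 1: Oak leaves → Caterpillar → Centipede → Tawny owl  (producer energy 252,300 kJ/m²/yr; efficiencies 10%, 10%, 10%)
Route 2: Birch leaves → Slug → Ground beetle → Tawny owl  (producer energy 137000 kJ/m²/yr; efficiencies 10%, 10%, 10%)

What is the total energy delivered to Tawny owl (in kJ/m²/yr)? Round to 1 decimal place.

Route 1: 252300 × 0.1 × 0.1 × 0.1 = 252.3 kJ/m²/yr
Route 2: 137000 × 0.1 × 0.1 × 0.1 = 137 kJ/m²/yr
Total at Tawny owl: 252.3 + 137 = 389.3 kJ/m²/yr

389.3 kJ/m²/yr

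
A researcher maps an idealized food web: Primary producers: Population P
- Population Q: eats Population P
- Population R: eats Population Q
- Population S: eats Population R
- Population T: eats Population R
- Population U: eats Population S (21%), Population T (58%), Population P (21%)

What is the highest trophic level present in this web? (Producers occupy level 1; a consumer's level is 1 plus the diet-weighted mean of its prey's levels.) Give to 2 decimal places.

4.37

Population Q: 1 + 1 = 2
Population R: 1 + 2 = 3
Population S: 1 + 3 = 4
Population T: 1 + 3 = 4
Population U: 1 + (0.21×4 + 0.58×4 + 0.21×1) = 4.37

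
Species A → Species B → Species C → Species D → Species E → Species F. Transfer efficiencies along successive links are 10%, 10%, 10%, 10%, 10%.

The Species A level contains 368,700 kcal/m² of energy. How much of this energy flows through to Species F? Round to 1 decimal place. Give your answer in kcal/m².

Species B: 368700 × 0.1 = 36870 kcal/m²
Species C: 36870 × 0.1 = 3687 kcal/m²
Species D: 3687 × 0.1 = 368.7 kcal/m²
Species E: 368.7 × 0.1 = 36.87 kcal/m²
Species F: 36.87 × 0.1 = 3.687 kcal/m²

3.7 kcal/m²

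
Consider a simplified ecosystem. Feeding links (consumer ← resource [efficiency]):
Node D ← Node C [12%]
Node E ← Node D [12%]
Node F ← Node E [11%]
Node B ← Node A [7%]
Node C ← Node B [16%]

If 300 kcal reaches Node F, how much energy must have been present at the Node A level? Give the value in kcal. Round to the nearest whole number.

16910173 kcal

Cumulative transfer efficiency: 0.07 × 0.16 × 0.12 × 0.12 × 0.11 = 0.0000177408
Node A energy = 300 / 0.0000177408 = 16910173 kcal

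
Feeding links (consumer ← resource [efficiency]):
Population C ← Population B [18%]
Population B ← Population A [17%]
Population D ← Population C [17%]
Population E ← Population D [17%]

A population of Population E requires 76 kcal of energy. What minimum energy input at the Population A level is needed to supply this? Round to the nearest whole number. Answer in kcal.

85940 kcal

Cumulative transfer efficiency: 0.17 × 0.18 × 0.17 × 0.17 = 0.00088434
Population A energy = 76 / 0.00088434 = 85940 kcal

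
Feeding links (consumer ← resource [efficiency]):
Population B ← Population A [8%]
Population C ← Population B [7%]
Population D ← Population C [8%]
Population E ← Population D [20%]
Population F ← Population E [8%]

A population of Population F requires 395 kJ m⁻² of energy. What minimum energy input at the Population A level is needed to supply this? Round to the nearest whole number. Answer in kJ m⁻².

Cumulative transfer efficiency: 0.08 × 0.07 × 0.08 × 0.2 × 0.08 = 0.000007168
Population A energy = 395 / 0.000007168 = 55106027 kJ m⁻²

55106027 kJ m⁻²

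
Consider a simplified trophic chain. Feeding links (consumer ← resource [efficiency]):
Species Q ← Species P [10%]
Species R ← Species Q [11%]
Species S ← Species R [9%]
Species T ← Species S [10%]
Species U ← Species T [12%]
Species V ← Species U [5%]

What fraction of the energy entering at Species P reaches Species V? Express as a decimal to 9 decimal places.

0.000000594

Product of link efficiencies: 0.1 × 0.11 × 0.09 × 0.1 × 0.12 × 0.05 = 0.000000594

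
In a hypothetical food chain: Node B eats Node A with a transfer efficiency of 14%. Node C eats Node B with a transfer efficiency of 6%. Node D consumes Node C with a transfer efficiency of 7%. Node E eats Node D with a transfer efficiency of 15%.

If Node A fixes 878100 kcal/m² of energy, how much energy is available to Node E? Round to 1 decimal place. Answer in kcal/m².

Node B: 878100 × 0.14 = 122934 kcal/m²
Node C: 122934 × 0.06 = 7376.04 kcal/m²
Node D: 7376.04 × 0.07 = 516.3228 kcal/m²
Node E: 516.3228 × 0.15 = 77.44842 kcal/m²

77.4 kcal/m²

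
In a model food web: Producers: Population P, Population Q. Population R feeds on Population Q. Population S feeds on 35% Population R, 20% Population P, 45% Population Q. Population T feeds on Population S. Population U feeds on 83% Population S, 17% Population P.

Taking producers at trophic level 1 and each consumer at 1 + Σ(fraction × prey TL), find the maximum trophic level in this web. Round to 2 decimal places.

Population R: 1 + 1 = 2
Population S: 1 + (0.35×2 + 0.2×1 + 0.45×1) = 2.35
Population T: 1 + 2.35 = 3.35
Population U: 1 + (0.83×2.35 + 0.17×1) = 3.1205

3.35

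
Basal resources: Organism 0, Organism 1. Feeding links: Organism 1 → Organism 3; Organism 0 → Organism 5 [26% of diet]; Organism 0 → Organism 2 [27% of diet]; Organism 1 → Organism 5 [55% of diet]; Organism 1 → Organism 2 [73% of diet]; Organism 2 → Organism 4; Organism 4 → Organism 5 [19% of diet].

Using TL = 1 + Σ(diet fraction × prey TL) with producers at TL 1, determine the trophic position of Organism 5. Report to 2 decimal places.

2.38

Organism 2: 1 + (0.73×1 + 0.27×1) = 2
Organism 3: 1 + 1 = 2
Organism 4: 1 + 2 = 3
Organism 5: 1 + (0.26×1 + 0.55×1 + 0.19×3) = 2.38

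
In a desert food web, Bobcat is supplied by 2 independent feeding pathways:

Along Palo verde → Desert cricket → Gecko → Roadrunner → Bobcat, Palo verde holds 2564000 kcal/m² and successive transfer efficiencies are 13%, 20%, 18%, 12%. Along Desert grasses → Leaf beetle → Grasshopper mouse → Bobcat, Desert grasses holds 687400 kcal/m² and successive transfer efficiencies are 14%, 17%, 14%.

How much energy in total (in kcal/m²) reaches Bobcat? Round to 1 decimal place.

Via Palo verde: 2564000 × 0.13 × 0.2 × 0.18 × 0.12 = 1439.9424 kcal/m²
Via Desert grasses: 687400 × 0.14 × 0.17 × 0.14 = 2290.4168 kcal/m²
Total at Bobcat: 1439.9424 + 2290.4168 = 3730.3592 kcal/m²

3730.4 kcal/m²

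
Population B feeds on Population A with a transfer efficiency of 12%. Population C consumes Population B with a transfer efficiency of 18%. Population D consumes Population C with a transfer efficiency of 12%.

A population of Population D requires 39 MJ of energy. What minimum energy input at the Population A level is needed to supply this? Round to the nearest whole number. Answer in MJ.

Cumulative transfer efficiency: 0.12 × 0.18 × 0.12 = 0.002592
Population A energy = 39 / 0.002592 = 15046 MJ

15046 MJ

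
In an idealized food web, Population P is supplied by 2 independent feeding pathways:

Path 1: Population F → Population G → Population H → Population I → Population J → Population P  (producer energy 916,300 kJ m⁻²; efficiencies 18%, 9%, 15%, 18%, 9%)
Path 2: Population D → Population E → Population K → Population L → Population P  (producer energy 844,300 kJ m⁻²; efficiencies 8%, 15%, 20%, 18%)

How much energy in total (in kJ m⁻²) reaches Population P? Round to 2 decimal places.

Path 1: 916300 × 0.18 × 0.09 × 0.15 × 0.18 × 0.09 = 36.0710658 kJ m⁻²
Path 2: 844300 × 0.08 × 0.15 × 0.2 × 0.18 = 364.7376 kJ m⁻²
Total at Population P: 36.0710658 + 364.7376 = 400.8086658 kJ m⁻²

400.81 kJ m⁻²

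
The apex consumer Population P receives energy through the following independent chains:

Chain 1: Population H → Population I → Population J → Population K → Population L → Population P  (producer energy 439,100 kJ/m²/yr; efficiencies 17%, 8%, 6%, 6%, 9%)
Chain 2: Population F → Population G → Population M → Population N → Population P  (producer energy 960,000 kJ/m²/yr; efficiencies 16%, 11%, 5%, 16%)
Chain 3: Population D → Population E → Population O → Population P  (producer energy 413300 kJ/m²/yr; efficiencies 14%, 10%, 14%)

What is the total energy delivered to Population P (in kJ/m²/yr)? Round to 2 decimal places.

Chain 1: 439100 × 0.17 × 0.08 × 0.06 × 0.06 × 0.09 = 1.93485024 kJ/m²/yr
Chain 2: 960000 × 0.16 × 0.11 × 0.05 × 0.16 = 135.168 kJ/m²/yr
Chain 3: 413300 × 0.14 × 0.1 × 0.14 = 810.068 kJ/m²/yr
Total at Population P: 1.93485024 + 135.168 + 810.068 = 947.17085024 kJ/m²/yr

947.17 kJ/m²/yr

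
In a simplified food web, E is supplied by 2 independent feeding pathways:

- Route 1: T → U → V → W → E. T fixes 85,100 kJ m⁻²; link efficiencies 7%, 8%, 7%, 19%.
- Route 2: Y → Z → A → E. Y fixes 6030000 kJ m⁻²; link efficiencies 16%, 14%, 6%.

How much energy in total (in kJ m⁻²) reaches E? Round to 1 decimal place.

Route 1: 85100 × 0.07 × 0.08 × 0.07 × 0.19 = 6.338248 kJ m⁻²
Route 2: 6030000 × 0.16 × 0.14 × 0.06 = 8104.32 kJ m⁻²
Total at E: 6.338248 + 8104.32 = 8110.658248 kJ m⁻²

8110.7 kJ m⁻²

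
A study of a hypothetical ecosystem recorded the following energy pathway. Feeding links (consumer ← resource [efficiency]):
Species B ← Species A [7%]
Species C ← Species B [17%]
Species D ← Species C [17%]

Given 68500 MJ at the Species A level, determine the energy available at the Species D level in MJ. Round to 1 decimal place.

Species B: 68500 × 0.07 = 4795 MJ
Species C: 4795 × 0.17 = 815.15 MJ
Species D: 815.15 × 0.17 = 138.5755 MJ

138.6 MJ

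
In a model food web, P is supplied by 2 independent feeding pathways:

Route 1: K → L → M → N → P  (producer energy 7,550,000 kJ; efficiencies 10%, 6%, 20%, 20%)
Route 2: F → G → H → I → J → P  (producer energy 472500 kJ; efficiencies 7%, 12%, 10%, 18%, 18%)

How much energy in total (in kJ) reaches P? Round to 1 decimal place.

1824.9 kJ

Route 1: 7550000 × 0.1 × 0.06 × 0.2 × 0.2 = 1812 kJ
Route 2: 472500 × 0.07 × 0.12 × 0.1 × 0.18 × 0.18 = 12.85956 kJ
Total at P: 1812 + 12.85956 = 1824.85956 kJ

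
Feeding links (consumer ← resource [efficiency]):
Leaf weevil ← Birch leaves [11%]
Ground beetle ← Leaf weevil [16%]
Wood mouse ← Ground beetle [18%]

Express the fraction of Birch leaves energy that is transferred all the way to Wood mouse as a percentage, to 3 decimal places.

0.317%

Product of link efficiencies: 0.11 × 0.16 × 0.18 = 0.003168
As a percentage: 0.003168 × 100 = 0.317%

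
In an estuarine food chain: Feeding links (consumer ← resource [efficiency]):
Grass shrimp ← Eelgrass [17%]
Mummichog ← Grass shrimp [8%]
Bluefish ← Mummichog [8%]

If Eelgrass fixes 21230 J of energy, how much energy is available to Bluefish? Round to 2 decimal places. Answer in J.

Grass shrimp: 21230 × 0.17 = 3609.1 J
Mummichog: 3609.1 × 0.08 = 288.728 J
Bluefish: 288.728 × 0.08 = 23.09824 J

23.10 J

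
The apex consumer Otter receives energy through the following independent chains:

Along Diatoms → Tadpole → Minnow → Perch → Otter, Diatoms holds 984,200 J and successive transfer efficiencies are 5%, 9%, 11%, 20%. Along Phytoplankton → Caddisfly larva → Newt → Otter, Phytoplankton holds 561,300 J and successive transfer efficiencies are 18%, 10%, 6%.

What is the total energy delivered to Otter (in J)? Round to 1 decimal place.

703.6 J

Via Diatoms: 984200 × 0.05 × 0.09 × 0.11 × 0.2 = 97.4358 J
Via Phytoplankton: 561300 × 0.18 × 0.1 × 0.06 = 606.204 J
Total at Otter: 97.4358 + 606.204 = 703.6398 J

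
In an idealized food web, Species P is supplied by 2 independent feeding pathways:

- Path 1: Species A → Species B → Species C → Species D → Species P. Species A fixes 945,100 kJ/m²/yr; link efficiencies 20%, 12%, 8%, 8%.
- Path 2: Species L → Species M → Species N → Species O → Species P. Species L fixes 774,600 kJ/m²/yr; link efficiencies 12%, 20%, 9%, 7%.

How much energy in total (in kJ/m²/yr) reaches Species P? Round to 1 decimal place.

Path 1: 945100 × 0.2 × 0.12 × 0.08 × 0.08 = 145.16736 kJ/m²/yr
Path 2: 774600 × 0.12 × 0.2 × 0.09 × 0.07 = 117.11952 kJ/m²/yr
Total at Species P: 145.16736 + 117.11952 = 262.28688 kJ/m²/yr

262.3 kJ/m²/yr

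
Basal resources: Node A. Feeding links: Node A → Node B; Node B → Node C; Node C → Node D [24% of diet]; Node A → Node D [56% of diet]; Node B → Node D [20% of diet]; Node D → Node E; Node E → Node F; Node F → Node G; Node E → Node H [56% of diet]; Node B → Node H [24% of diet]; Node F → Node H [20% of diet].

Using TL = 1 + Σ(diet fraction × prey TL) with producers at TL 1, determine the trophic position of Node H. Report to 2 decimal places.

Node B: 1 + 1 = 2
Node C: 1 + 2 = 3
Node D: 1 + (0.24×3 + 0.56×1 + 0.2×2) = 2.68
Node E: 1 + 2.68 = 3.68
Node F: 1 + 3.68 = 4.68
Node G: 1 + 4.68 = 5.68
Node H: 1 + (0.56×3.68 + 0.24×2 + 0.2×4.68) = 4.4768

4.48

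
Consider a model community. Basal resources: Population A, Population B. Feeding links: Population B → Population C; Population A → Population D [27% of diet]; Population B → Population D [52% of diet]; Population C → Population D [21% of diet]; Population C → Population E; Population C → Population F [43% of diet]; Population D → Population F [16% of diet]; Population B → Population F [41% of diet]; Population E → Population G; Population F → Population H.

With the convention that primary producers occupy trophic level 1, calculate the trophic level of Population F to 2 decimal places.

Population C: 1 + 1 = 2
Population D: 1 + (0.27×1 + 0.52×1 + 0.21×2) = 2.21
Population E: 1 + 2 = 3
Population F: 1 + (0.43×2 + 0.16×2.21 + 0.41×1) = 2.6236
Population G: 1 + 3 = 4
Population H: 1 + 2.6236 = 3.6236

2.62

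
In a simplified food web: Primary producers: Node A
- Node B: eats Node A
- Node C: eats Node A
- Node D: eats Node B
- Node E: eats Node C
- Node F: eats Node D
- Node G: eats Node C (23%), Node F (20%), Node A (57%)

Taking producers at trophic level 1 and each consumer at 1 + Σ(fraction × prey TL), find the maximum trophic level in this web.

Node B: 1 + 1 = 2
Node C: 1 + 1 = 2
Node D: 1 + 2 = 3
Node E: 1 + 2 = 3
Node F: 1 + 3 = 4
Node G: 1 + (0.23×2 + 0.2×4 + 0.57×1) = 2.83

4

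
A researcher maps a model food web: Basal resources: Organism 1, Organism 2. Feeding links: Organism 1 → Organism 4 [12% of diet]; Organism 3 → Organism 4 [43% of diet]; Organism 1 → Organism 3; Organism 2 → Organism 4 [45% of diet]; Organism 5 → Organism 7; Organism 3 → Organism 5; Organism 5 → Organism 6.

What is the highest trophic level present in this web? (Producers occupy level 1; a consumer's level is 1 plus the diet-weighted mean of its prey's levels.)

Organism 3: 1 + 1 = 2
Organism 4: 1 + (0.43×2 + 0.12×1 + 0.45×1) = 2.43
Organism 5: 1 + 2 = 3
Organism 6: 1 + 3 = 4
Organism 7: 1 + 3 = 4

4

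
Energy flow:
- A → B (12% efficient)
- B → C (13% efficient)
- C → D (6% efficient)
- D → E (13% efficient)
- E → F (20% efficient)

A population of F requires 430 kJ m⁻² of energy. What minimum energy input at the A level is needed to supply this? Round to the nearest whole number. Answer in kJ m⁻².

Cumulative transfer efficiency: 0.12 × 0.13 × 0.06 × 0.13 × 0.2 = 0.000024336
A energy = 430 / 0.000024336 = 17669297 kJ m⁻²

17669297 kJ m⁻²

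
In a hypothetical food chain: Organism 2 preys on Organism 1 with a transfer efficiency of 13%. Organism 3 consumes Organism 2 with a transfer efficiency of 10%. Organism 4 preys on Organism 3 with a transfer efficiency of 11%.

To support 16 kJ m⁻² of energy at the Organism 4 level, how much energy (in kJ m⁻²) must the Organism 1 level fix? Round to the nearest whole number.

11189 kJ m⁻²

Cumulative transfer efficiency: 0.13 × 0.1 × 0.11 = 0.00143
Organism 1 energy = 16 / 0.00143 = 11189 kJ m⁻²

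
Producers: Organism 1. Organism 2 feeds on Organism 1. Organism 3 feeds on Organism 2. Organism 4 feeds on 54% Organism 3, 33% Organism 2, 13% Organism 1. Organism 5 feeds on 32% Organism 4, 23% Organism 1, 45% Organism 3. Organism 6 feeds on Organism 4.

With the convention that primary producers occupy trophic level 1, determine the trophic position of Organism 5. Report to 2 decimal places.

Organism 2: 1 + 1 = 2
Organism 3: 1 + 2 = 3
Organism 4: 1 + (0.54×3 + 0.33×2 + 0.13×1) = 3.41
Organism 5: 1 + (0.32×3.41 + 0.23×1 + 0.45×3) = 3.6712
Organism 6: 1 + 3.41 = 4.41

3.67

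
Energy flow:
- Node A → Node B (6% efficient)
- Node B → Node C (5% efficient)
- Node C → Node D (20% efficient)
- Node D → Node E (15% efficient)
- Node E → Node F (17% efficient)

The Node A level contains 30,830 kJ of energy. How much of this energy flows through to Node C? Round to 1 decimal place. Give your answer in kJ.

92.5 kJ

Node B: 30830 × 0.06 = 1849.8 kJ
Node C: 1849.8 × 0.05 = 92.49 kJ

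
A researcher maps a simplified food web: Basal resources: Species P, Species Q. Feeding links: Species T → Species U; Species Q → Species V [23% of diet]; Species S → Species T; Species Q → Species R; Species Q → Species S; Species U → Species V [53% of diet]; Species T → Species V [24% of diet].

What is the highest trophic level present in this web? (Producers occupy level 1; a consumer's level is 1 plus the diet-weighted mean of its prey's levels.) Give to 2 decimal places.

4.07

Species R: 1 + 1 = 2
Species S: 1 + 1 = 2
Species T: 1 + 2 = 3
Species U: 1 + 3 = 4
Species V: 1 + (0.53×4 + 0.24×3 + 0.23×1) = 4.07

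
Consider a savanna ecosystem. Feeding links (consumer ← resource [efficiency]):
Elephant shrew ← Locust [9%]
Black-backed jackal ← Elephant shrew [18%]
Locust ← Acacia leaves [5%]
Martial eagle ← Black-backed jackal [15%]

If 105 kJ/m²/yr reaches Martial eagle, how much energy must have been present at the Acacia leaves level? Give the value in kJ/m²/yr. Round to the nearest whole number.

864198 kJ/m²/yr

Cumulative transfer efficiency: 0.05 × 0.09 × 0.18 × 0.15 = 0.0001215
Acacia leaves energy = 105 / 0.0001215 = 864198 kJ/m²/yr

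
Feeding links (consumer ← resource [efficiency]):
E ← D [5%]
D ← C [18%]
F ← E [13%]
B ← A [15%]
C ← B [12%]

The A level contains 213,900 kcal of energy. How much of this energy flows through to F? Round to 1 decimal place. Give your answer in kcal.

B: 213900 × 0.15 = 32085 kcal
C: 32085 × 0.12 = 3850.2 kcal
D: 3850.2 × 0.18 = 693.036 kcal
E: 693.036 × 0.05 = 34.6518 kcal
F: 34.6518 × 0.13 = 4.504734 kcal

4.5 kcal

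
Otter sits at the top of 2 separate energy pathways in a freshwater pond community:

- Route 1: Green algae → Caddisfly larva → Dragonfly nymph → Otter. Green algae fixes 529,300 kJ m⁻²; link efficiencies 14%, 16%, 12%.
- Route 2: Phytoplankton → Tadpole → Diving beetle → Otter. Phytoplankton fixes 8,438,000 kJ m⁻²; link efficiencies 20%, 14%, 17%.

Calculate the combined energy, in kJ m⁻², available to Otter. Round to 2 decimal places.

41587.64 kJ m⁻²

Route 1: 529300 × 0.14 × 0.16 × 0.12 = 1422.7584 kJ m⁻²
Route 2: 8438000 × 0.2 × 0.14 × 0.17 = 40164.88 kJ m⁻²
Total at Otter: 1422.7584 + 40164.88 = 41587.6384 kJ m⁻²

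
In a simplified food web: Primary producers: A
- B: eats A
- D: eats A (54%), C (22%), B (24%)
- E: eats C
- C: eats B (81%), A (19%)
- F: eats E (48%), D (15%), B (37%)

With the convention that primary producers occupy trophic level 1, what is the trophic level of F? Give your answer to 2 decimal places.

B: 1 + 1 = 2
C: 1 + (0.81×2 + 0.19×1) = 2.81
D: 1 + (0.54×1 + 0.22×2.81 + 0.24×2) = 2.6382
E: 1 + 2.81 = 3.81
F: 1 + (0.48×3.81 + 0.15×2.6382 + 0.37×2) = 3.96453

3.96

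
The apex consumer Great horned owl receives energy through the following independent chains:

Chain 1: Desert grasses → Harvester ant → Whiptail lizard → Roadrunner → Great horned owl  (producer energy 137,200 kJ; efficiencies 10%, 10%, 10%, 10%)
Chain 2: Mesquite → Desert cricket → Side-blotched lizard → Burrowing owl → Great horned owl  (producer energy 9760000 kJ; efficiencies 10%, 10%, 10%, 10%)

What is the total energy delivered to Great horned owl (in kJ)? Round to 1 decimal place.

Chain 1: 137200 × 0.1 × 0.1 × 0.1 × 0.1 = 13.72 kJ
Chain 2: 9760000 × 0.1 × 0.1 × 0.1 × 0.1 = 976 kJ
Total at Great horned owl: 13.72 + 976 = 989.72 kJ

989.7 kJ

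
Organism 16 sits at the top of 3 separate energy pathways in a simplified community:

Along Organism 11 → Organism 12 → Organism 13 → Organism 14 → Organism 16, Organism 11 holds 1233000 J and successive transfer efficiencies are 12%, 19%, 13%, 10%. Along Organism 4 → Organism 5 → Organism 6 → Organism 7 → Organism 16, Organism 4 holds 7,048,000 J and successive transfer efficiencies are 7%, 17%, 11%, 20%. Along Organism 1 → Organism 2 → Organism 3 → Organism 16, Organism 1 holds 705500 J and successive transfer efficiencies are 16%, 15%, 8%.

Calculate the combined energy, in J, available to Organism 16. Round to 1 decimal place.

Via Organism 11: 1233000 × 0.12 × 0.19 × 0.13 × 0.1 = 365.4612 J
Via Organism 4: 7048000 × 0.07 × 0.17 × 0.11 × 0.2 = 1845.1664 J
Via Organism 1: 705500 × 0.16 × 0.15 × 0.08 = 1354.56 J
Total at Organism 16: 365.4612 + 1845.1664 + 1354.56 = 3565.1876 J

3565.2 J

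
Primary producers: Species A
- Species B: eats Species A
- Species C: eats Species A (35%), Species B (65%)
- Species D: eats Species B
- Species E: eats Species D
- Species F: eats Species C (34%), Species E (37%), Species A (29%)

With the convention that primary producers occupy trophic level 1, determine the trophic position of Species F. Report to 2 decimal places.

Species B: 1 + 1 = 2
Species C: 1 + (0.35×1 + 0.65×2) = 2.65
Species D: 1 + 2 = 3
Species E: 1 + 3 = 4
Species F: 1 + (0.34×2.65 + 0.37×4 + 0.29×1) = 3.671

3.67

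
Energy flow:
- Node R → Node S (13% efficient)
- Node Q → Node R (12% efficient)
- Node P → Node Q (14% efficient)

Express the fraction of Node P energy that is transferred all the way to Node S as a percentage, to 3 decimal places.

Product of link efficiencies: 0.14 × 0.12 × 0.13 = 0.002184
As a percentage: 0.002184 × 100 = 0.218%

0.218%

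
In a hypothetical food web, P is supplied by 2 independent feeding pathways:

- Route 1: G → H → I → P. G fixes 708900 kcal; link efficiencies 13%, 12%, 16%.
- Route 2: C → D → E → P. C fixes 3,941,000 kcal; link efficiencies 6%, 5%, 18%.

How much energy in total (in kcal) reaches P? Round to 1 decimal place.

Route 1: 708900 × 0.13 × 0.12 × 0.16 = 1769.4144 kcal
Route 2: 3941000 × 0.06 × 0.05 × 0.18 = 2128.14 kcal
Total at P: 1769.4144 + 2128.14 = 3897.5544 kcal

3897.6 kcal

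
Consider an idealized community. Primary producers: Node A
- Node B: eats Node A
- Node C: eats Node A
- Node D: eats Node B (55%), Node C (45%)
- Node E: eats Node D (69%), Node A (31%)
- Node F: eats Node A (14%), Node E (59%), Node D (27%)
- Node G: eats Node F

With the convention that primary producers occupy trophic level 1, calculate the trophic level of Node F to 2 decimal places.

Node B: 1 + 1 = 2
Node C: 1 + 1 = 2
Node D: 1 + (0.55×2 + 0.45×2) = 3
Node E: 1 + (0.69×3 + 0.31×1) = 3.38
Node F: 1 + (0.14×1 + 0.59×3.38 + 0.27×3) = 3.9442
Node G: 1 + 3.9442 = 4.9442

3.94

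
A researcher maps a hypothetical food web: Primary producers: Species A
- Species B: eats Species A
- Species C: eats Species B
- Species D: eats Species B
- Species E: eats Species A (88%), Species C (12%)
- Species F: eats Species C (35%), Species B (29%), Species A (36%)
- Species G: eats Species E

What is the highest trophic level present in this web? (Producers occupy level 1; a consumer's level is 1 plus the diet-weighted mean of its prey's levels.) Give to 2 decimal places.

3.24

Species B: 1 + 1 = 2
Species C: 1 + 2 = 3
Species D: 1 + 2 = 3
Species E: 1 + (0.88×1 + 0.12×3) = 2.24
Species F: 1 + (0.35×3 + 0.29×2 + 0.36×1) = 2.99
Species G: 1 + 2.24 = 3.24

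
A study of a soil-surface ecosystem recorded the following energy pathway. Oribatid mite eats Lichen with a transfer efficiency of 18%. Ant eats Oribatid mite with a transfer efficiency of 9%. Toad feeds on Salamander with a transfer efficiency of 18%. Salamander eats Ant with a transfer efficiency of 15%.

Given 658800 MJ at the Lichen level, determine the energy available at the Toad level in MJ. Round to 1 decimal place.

288.2 MJ

Oribatid mite: 658800 × 0.18 = 118584 MJ
Ant: 118584 × 0.09 = 10672.56 MJ
Salamander: 10672.56 × 0.15 = 1600.884 MJ
Toad: 1600.884 × 0.18 = 288.15912 MJ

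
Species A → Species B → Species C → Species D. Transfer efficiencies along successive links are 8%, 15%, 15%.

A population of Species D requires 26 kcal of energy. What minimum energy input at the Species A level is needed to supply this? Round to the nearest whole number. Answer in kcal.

14444 kcal

Cumulative transfer efficiency: 0.08 × 0.15 × 0.15 = 0.0018
Species A energy = 26 / 0.0018 = 14444 kcal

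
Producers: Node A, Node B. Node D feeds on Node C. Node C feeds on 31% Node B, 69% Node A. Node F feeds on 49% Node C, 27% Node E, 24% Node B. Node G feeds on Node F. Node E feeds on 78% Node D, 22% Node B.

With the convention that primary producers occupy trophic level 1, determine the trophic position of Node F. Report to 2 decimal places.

3.18

Node C: 1 + (0.31×1 + 0.69×1) = 2
Node D: 1 + 2 = 3
Node E: 1 + (0.78×3 + 0.22×1) = 3.56
Node F: 1 + (0.49×2 + 0.27×3.56 + 0.24×1) = 3.1812
Node G: 1 + 3.1812 = 4.1812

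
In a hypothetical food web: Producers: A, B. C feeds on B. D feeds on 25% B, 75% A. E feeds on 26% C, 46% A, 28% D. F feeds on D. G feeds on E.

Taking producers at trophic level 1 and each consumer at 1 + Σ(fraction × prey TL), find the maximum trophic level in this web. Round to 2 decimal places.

3.54

C: 1 + 1 = 2
D: 1 + (0.25×1 + 0.75×1) = 2
E: 1 + (0.26×2 + 0.46×1 + 0.28×2) = 2.54
F: 1 + 2 = 3
G: 1 + 2.54 = 3.54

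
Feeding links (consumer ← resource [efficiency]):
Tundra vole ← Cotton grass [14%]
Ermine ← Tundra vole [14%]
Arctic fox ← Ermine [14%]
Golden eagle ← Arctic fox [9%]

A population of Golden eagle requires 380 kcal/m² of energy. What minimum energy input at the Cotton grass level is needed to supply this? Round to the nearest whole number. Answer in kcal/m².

1538711 kcal/m²

Cumulative transfer efficiency: 0.14 × 0.14 × 0.14 × 0.09 = 0.00024696
Cotton grass energy = 380 / 0.00024696 = 1538711 kcal/m²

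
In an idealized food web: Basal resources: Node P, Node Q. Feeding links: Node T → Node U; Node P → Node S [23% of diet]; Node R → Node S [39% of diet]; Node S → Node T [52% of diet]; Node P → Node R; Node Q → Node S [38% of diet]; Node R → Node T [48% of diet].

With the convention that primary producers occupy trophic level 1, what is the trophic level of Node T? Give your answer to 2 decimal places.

Node R: 1 + 1 = 2
Node S: 1 + (0.38×1 + 0.39×2 + 0.23×1) = 2.39
Node T: 1 + (0.48×2 + 0.52×2.39) = 3.2028
Node U: 1 + 3.2028 = 4.2028

3.20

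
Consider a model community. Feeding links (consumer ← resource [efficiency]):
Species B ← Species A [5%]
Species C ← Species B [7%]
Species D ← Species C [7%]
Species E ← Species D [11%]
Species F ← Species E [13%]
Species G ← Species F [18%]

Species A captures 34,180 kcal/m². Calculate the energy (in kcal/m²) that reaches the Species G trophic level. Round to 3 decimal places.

Species B: 34180 × 0.05 = 1709 kcal/m²
Species C: 1709 × 0.07 = 119.63 kcal/m²
Species D: 119.63 × 0.07 = 8.3741 kcal/m²
Species E: 8.3741 × 0.11 = 0.921151 kcal/m²
Species F: 0.921151 × 0.13 = 0.11974963 kcal/m²
Species G: 0.11974963 × 0.18 = 0.0215549334 kcal/m²

0.022 kcal/m²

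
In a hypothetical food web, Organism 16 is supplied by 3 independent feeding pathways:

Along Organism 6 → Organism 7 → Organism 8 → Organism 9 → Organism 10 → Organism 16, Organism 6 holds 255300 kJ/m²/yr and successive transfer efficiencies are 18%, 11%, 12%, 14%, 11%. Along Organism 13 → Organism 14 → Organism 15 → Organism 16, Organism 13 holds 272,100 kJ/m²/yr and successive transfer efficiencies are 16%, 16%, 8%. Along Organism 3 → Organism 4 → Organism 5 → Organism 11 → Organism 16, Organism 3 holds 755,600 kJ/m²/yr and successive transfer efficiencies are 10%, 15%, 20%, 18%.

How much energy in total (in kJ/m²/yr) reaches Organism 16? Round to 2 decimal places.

Via Organism 6: 255300 × 0.18 × 0.11 × 0.12 × 0.14 × 0.11 = 9.34152912 kJ/m²/yr
Via Organism 13: 272100 × 0.16 × 0.16 × 0.08 = 557.2608 kJ/m²/yr
Via Organism 3: 755600 × 0.1 × 0.15 × 0.2 × 0.18 = 408.024 kJ/m²/yr
Total at Organism 16: 9.34152912 + 557.2608 + 408.024 = 974.62632912 kJ/m²/yr

974.63 kJ/m²/yr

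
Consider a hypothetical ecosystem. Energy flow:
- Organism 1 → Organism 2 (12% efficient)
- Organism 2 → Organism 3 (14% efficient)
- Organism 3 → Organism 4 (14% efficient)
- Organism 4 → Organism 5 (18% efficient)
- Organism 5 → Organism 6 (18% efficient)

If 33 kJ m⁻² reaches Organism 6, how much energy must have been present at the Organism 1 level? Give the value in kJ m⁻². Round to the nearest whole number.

Cumulative transfer efficiency: 0.12 × 0.14 × 0.14 × 0.18 × 0.18 = 0.0000762048
Organism 1 energy = 33 / 0.0000762048 = 433044 kJ m⁻²

433044 kJ m⁻²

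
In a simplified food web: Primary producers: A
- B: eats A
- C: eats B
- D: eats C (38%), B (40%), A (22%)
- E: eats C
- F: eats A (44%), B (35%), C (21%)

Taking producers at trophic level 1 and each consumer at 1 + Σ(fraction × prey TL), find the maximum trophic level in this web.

B: 1 + 1 = 2
C: 1 + 2 = 3
D: 1 + (0.38×3 + 0.4×2 + 0.22×1) = 3.16
E: 1 + 3 = 4
F: 1 + (0.44×1 + 0.35×2 + 0.21×3) = 2.77

4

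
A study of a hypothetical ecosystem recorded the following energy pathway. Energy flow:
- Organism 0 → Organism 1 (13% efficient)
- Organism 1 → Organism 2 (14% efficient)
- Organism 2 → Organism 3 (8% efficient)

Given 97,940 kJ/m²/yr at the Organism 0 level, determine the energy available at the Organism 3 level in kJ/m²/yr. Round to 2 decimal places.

142.60 kJ/m²/yr

Organism 1: 97940 × 0.13 = 12732.2 kJ/m²/yr
Organism 2: 12732.2 × 0.14 = 1782.508 kJ/m²/yr
Organism 3: 1782.508 × 0.08 = 142.60064 kJ/m²/yr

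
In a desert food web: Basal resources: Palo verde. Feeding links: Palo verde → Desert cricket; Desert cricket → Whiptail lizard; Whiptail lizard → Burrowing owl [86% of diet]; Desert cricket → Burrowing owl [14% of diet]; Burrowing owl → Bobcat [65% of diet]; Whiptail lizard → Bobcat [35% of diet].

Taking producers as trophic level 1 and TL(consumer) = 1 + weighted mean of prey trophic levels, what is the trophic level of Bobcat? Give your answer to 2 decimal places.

Desert cricket: 1 + 1 = 2
Whiptail lizard: 1 + 2 = 3
Burrowing owl: 1 + (0.86×3 + 0.14×2) = 3.86
Bobcat: 1 + (0.65×3.86 + 0.35×3) = 4.559

4.56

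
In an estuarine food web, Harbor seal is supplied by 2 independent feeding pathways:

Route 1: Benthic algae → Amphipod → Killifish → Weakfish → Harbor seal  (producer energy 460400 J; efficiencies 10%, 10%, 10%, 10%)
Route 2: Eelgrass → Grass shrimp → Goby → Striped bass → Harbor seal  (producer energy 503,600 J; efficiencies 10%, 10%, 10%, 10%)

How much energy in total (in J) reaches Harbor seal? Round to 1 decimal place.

96.4 J

Route 1: 460400 × 0.1 × 0.1 × 0.1 × 0.1 = 46.04 J
Route 2: 503600 × 0.1 × 0.1 × 0.1 × 0.1 = 50.36 J
Total at Harbor seal: 46.04 + 50.36 = 96.4 J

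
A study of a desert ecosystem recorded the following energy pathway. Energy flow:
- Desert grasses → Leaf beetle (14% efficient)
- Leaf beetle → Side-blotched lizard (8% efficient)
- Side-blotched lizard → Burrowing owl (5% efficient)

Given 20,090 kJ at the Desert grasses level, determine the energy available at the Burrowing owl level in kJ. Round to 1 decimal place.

Leaf beetle: 20090 × 0.14 = 2812.6 kJ
Side-blotched lizard: 2812.6 × 0.08 = 225.008 kJ
Burrowing owl: 225.008 × 0.05 = 11.2504 kJ

11.3 kJ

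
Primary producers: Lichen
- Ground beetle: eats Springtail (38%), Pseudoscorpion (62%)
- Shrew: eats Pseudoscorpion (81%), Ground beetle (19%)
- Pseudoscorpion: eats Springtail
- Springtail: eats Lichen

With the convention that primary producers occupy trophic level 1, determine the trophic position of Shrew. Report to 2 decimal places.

Springtail: 1 + 1 = 2
Pseudoscorpion: 1 + 2 = 3
Ground beetle: 1 + (0.38×2 + 0.62×3) = 3.62
Shrew: 1 + (0.81×3 + 0.19×3.62) = 4.1178

4.12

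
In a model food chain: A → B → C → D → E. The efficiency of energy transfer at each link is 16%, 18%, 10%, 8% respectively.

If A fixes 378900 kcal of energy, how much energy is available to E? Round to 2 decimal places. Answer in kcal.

87.30 kcal

B: 378900 × 0.16 = 60624 kcal
C: 60624 × 0.18 = 10912.32 kcal
D: 10912.32 × 0.1 = 1091.232 kcal
E: 1091.232 × 0.08 = 87.29856 kcal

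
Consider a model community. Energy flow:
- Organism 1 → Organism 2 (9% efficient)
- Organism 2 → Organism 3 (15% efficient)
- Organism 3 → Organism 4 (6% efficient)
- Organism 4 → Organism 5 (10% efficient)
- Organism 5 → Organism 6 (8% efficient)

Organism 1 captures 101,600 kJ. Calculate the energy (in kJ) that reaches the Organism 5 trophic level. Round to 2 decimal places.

8.23 kJ

Organism 2: 101600 × 0.09 = 9144 kJ
Organism 3: 9144 × 0.15 = 1371.6 kJ
Organism 4: 1371.6 × 0.06 = 82.296 kJ
Organism 5: 82.296 × 0.1 = 8.2296 kJ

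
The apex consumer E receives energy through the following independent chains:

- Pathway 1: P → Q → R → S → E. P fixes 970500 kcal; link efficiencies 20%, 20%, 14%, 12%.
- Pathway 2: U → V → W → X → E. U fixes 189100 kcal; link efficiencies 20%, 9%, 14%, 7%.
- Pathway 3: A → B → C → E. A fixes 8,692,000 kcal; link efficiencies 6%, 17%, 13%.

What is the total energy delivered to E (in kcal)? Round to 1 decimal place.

12211.1 kcal

Pathway 1: 970500 × 0.2 × 0.2 × 0.14 × 0.12 = 652.176 kcal
Pathway 2: 189100 × 0.2 × 0.09 × 0.14 × 0.07 = 33.35724 kcal
Pathway 3: 8692000 × 0.06 × 0.17 × 0.13 = 11525.592 kcal
Total at E: 652.176 + 33.35724 + 11525.592 = 12211.12524 kcal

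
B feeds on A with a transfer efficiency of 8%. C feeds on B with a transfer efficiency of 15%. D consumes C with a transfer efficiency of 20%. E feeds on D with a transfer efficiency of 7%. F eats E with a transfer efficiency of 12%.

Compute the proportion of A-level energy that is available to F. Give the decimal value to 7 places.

Product of link efficiencies: 0.08 × 0.15 × 0.2 × 0.07 × 0.12 = 0.00002016

0.0000202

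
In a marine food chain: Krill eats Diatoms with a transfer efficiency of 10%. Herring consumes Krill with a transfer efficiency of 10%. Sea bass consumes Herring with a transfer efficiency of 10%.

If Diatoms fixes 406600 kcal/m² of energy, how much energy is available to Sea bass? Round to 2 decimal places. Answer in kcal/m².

Krill: 406600 × 0.1 = 40660 kcal/m²
Herring: 40660 × 0.1 = 4066 kcal/m²
Sea bass: 4066 × 0.1 = 406.6 kcal/m²

406.60 kcal/m²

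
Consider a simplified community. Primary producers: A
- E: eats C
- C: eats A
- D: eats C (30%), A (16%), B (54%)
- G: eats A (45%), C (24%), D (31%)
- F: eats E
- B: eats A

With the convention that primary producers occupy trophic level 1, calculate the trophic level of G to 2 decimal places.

B: 1 + 1 = 2
C: 1 + 1 = 2
D: 1 + (0.3×2 + 0.16×1 + 0.54×2) = 2.84
E: 1 + 2 = 3
F: 1 + 3 = 4
G: 1 + (0.45×1 + 0.24×2 + 0.31×2.84) = 2.8104

2.81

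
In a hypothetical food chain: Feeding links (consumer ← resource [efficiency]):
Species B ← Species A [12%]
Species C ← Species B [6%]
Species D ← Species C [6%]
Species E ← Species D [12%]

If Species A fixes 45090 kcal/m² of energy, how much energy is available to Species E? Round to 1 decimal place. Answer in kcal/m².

2.3 kcal/m²

Species B: 45090 × 0.12 = 5410.8 kcal/m²
Species C: 5410.8 × 0.06 = 324.648 kcal/m²
Species D: 324.648 × 0.06 = 19.47888 kcal/m²
Species E: 19.47888 × 0.12 = 2.3374656 kcal/m²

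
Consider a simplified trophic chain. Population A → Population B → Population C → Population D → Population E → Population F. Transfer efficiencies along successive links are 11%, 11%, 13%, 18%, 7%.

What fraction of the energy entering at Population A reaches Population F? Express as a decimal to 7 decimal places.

0.0000198

Product of link efficiencies: 0.11 × 0.11 × 0.13 × 0.18 × 0.07 = 0.0000198198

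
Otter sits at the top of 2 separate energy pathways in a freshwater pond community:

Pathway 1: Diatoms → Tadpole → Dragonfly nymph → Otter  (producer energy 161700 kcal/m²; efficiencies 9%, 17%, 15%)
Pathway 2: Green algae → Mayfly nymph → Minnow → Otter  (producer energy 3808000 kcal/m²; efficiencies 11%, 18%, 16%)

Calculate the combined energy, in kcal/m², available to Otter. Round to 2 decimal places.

12434.85 kcal/m²

Pathway 1: 161700 × 0.09 × 0.17 × 0.15 = 371.1015 kcal/m²
Pathway 2: 3808000 × 0.11 × 0.18 × 0.16 = 12063.744 kcal/m²
Total at Otter: 371.1015 + 12063.744 = 12434.8455 kcal/m²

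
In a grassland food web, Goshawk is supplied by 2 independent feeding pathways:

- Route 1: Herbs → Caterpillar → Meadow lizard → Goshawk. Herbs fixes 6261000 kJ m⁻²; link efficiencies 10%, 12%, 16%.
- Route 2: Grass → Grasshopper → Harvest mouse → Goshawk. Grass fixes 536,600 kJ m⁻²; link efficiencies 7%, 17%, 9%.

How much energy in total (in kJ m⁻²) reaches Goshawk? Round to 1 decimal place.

Route 1: 6261000 × 0.1 × 0.12 × 0.16 = 12021.12 kJ m⁻²
Route 2: 536600 × 0.07 × 0.17 × 0.09 = 574.6986 kJ m⁻²
Total at Goshawk: 12021.12 + 574.6986 = 12595.8186 kJ m⁻²

12595.8 kJ m⁻²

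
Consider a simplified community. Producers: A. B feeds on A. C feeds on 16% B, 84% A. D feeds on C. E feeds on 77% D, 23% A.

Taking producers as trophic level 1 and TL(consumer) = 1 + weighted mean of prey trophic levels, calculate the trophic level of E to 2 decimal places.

3.66

B: 1 + 1 = 2
C: 1 + (0.16×2 + 0.84×1) = 2.16
D: 1 + 2.16 = 3.16
E: 1 + (0.77×3.16 + 0.23×1) = 3.6632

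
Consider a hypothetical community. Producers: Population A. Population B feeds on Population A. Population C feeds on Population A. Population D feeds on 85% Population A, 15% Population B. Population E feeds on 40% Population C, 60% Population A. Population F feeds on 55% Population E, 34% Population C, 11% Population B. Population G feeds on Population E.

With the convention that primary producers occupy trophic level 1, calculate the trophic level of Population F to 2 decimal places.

Population B: 1 + 1 = 2
Population C: 1 + 1 = 2
Population D: 1 + (0.85×1 + 0.15×2) = 2.15
Population E: 1 + (0.4×2 + 0.6×1) = 2.4
Population F: 1 + (0.55×2.4 + 0.34×2 + 0.11×2) = 3.22
Population G: 1 + 2.4 = 3.4

3.22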